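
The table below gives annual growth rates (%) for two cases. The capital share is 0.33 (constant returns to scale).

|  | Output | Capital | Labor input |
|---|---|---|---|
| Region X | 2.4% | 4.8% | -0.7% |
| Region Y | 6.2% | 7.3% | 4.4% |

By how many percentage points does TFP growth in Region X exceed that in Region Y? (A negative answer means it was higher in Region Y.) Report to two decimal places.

Labor's share = 1 − 0.33 = 0.67.
Region X: TFP = 2.4 − 1.584 + 0.469 = 1.285%.
Region Y: TFP = 6.2 − 2.409 − 2.948 = 0.843%.
Difference = 1.285 − (0.843) = 0.442 pp.

0.44 percentage points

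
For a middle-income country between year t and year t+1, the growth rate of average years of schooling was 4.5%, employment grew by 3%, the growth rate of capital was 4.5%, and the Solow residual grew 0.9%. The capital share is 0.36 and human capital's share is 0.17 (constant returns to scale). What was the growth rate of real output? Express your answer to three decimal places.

Labor's share = 1 − 0.36 − 0.17 = 0.47.
Capital: 0.36 × 4.5 = 1.62 pp.
Average years of schooling: 0.17 × 4.5 = 0.765 pp.
Employment: 0.47 × 3 = 1.41 pp.
Output growth = 0.9 + 3.795 = 4.695%.

Real output grew 4.695%.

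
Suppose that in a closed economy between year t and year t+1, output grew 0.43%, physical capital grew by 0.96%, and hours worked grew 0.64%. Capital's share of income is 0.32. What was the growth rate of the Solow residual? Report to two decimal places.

Labor's share = 1 − 0.32 = 0.68.
Physical capital: 0.32 × 0.96 = 0.3072 pp.
Hours worked: 0.68 × 0.64 = 0.4352 pp.
TFP growth = 0.43 − 0.7424 = -0.3124%.

-0.31%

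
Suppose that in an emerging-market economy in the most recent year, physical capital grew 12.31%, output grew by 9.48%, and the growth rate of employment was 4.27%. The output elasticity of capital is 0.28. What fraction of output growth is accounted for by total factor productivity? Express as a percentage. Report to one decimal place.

31.2%

Labor's share = 1 − 0.28 = 0.72.
Physical capital: 0.28 × 12.31 = 3.4468 pp.
Employment: 0.72 × 4.27 = 3.0744 pp.
TFP growth = 9.48 − 6.5212 = 2.9588%.
TFP share of growth = 2.9588 / 9.48 × 100 = 31.211%.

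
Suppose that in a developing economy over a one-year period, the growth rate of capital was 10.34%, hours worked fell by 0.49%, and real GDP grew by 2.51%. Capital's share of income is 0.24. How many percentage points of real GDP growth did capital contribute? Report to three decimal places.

2.482 pp

Contribution = share × growth = 0.24 × 10.34 = 2.4816 pp.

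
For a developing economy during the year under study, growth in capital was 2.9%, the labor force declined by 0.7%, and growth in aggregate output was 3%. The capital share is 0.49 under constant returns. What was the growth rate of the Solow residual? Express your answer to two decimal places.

Labor's share = 1 − 0.49 = 0.51.
Capital: 0.49 × 2.9 = 1.421 pp.
The labor force: 0.51 × (-0.7) = -0.357 pp.
TFP growth = 3 − 1.064 = 1.936%.

The Solow residual growth was 1.94%.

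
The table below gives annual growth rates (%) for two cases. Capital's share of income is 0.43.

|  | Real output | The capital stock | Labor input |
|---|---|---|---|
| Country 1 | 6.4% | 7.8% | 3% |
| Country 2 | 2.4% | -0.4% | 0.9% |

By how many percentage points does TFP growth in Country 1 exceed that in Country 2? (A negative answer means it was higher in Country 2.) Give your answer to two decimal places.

Labor's share = 1 − 0.43 = 0.57.
Country 1: TFP = 6.4 − 3.354 − 1.71 = 1.336%.
Country 2: TFP = 2.4 + 0.172 − 0.513 = 2.059%.
Difference = 1.336 − (2.059) = -0.723 pp.

-0.72 percentage points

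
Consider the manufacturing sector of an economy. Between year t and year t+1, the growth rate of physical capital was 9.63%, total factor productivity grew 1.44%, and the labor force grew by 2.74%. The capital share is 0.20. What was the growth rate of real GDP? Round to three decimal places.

Labor's share = 1 − 0.2 = 0.8.
Physical capital: 0.2 × 9.63 = 1.926 pp.
The labor force: 0.8 × 2.74 = 2.192 pp.
Output growth = 1.44 + 4.118 = 5.558%.

5.558%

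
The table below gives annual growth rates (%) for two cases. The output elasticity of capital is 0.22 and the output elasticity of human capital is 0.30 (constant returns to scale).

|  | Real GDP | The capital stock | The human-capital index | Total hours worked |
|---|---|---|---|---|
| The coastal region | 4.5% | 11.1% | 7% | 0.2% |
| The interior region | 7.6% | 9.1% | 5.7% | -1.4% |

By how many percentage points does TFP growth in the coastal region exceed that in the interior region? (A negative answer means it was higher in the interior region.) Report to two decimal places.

Labor's share = 1 − 0.22 − 0.3 = 0.48.
The coastal region: TFP = 4.5 − 2.442 − 2.1 − 0.096 = -0.138%.
The interior region: TFP = 7.6 − 2.002 − 1.71 + 0.672 = 4.56%.
Difference = -0.138 − (4.56) = -4.698 pp.

-4.70 percentage points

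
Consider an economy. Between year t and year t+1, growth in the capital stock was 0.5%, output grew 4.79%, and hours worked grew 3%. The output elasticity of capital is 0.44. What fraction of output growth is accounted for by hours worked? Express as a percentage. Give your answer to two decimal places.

Hours worked accounted for 35.07% of growth.

Labor's share = 1 − 0.44 = 0.56.
Hours worked contributed 0.56 × 3 = 1.68 pp.
Share of growth = 1.68 / 4.79 × 100 = 35.0731%.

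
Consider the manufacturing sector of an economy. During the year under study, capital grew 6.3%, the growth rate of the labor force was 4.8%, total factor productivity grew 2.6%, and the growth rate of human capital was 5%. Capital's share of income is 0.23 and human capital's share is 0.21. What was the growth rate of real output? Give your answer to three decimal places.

Labor's share = 1 − 0.23 − 0.21 = 0.56.
Capital: 0.23 × 6.3 = 1.449 pp.
Human capital: 0.21 × 5 = 1.05 pp.
The labor force: 0.56 × 4.8 = 2.688 pp.
Output growth = 2.6 + 5.187 = 7.787%.

Real output growth was 7.787%.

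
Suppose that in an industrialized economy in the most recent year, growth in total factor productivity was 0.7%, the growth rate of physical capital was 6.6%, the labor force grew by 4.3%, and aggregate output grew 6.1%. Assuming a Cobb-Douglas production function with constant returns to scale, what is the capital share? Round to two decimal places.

gY = gA + α·gK + (1−α)·gL, so gY − gA − gL = α(gK − gL).
6.1 − 0.7 − 4.3 = α × (6.6 − 4.3).
1.1 = 2.3 α, so α = 0.4783.

α = 0.48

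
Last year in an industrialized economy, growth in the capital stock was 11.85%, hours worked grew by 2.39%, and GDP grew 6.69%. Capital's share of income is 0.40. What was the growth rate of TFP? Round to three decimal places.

Labor's share = 1 − 0.4 = 0.6.
The capital stock: 0.4 × 11.85 = 4.74 pp.
Hours worked: 0.6 × 2.39 = 1.434 pp.
TFP growth = 6.69 − 6.174 = 0.516%.

0.516%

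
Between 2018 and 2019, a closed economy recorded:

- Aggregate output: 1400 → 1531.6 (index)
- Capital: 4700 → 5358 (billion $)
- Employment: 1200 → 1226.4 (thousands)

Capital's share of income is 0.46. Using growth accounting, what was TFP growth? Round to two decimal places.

TFP grew 1.77%.

Aggregate output growth = (1531.6 − 1400) / 1400 = 9.4%.
Capital growth = (5358 − 4700) / 4700 = 14%.
Employment growth = (1226.4 − 1200) / 1200 = 2.2%.
Labor's share = 1 − 0.46 = 0.54.
Capital: 0.46 × 14 = 6.44 pp.
Employment: 0.54 × 2.2 = 1.188 pp.
TFP growth = 9.4 − 7.628 = 1.772%.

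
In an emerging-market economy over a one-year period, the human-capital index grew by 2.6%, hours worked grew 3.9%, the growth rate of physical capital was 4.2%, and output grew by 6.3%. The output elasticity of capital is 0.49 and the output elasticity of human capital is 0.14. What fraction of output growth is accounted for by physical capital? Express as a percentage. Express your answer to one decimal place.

Physical capital contributed 0.49 × 4.2 = 2.058 pp.
Share of growth = 2.058 / 6.3 × 100 = 32.667%.

Physical capital accounted for 32.7% of growth.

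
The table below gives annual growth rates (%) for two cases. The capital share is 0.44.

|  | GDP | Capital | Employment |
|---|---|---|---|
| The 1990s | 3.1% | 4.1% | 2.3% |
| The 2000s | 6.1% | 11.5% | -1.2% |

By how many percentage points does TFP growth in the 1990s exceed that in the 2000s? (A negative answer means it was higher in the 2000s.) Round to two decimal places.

-1.70 percentage points

Labor's share = 1 − 0.44 = 0.56.
The 1990s: TFP = 3.1 − 1.804 − 1.288 = 0.008%.
The 2000s: TFP = 6.1 − 5.06 + 0.672 = 1.712%.
Difference = 0.008 − (1.712) = -1.704 pp.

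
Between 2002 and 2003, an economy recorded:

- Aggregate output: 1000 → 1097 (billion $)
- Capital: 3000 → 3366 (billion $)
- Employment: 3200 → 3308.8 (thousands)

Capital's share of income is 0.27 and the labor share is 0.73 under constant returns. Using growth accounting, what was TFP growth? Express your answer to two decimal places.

Aggregate output growth = (1097 − 1000) / 1000 = 9.7%.
Capital growth = (3366 − 3000) / 3000 = 12.2%.
Employment growth = (3308.8 − 3200) / 3200 = 3.4%.
Labor's share = 1 − 0.27 = 0.73.
Capital: 0.27 × 12.2 = 3.294 pp.
Employment: 0.73 × 3.4 = 2.482 pp.
TFP growth = 9.7 − 5.776 = 3.924%.

3.92%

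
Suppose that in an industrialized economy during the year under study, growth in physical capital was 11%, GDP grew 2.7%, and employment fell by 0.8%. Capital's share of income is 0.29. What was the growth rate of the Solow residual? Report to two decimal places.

The Solow residual grew 0.08%.

Labor's share = 1 − 0.29 = 0.71.
Physical capital: 0.29 × 11 = 3.19 pp.
Employment: 0.71 × (-0.8) = -0.568 pp.
TFP growth = 2.7 − 2.622 = 0.078%.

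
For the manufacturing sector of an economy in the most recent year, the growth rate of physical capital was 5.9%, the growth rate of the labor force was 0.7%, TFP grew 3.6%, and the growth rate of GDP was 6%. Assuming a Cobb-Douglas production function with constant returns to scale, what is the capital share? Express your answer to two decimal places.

α = 0.33

gY = gA + α·gK + (1−α)·gL, so gY − gA − gL = α(gK − gL).
6 − 3.6 − 0.7 = α × (5.9 − 0.7).
1.7 = 5.2 α, so α = 0.3269.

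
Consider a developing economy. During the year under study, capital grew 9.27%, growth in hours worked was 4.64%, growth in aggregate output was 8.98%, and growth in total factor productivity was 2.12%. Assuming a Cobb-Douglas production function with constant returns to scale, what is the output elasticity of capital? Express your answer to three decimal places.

α = 0.479

gY = gA + α·gK + (1−α)·gL, so gY − gA − gL = α(gK − gL).
8.98 − 2.12 − 4.64 = α × (9.27 − 4.64).
2.22 = 4.63 α, so α = 0.47948.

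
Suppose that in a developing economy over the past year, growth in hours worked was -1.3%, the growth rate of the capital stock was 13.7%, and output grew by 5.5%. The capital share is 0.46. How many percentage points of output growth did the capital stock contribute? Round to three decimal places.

Contribution = share × growth = 0.46 × 13.7 = 6.302 pp.

6.302 pp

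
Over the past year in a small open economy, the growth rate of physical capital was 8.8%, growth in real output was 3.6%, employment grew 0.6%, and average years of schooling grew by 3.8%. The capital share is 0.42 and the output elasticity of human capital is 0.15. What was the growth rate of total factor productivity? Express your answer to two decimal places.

-0.92%

Labor's share = 1 − 0.42 − 0.15 = 0.43.
Physical capital: 0.42 × 8.8 = 3.696 pp.
Average years of schooling: 0.15 × 3.8 = 0.57 pp.
Employment: 0.43 × 0.6 = 0.258 pp.
TFP growth = 3.6 − 4.524 = -0.924%.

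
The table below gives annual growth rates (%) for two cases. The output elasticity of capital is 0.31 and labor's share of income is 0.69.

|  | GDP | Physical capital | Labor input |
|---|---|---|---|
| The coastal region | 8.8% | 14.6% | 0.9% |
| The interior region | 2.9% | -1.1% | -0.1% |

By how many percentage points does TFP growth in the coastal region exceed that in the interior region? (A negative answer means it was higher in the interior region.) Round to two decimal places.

0.34 percentage points

Labor's share = 1 − 0.31 = 0.69.
The coastal region: TFP = 8.8 − 4.526 − 0.621 = 3.653%.
The interior region: TFP = 2.9 + 0.341 + 0.069 = 3.31%.
Difference = 3.653 − (3.31) = 0.343 pp.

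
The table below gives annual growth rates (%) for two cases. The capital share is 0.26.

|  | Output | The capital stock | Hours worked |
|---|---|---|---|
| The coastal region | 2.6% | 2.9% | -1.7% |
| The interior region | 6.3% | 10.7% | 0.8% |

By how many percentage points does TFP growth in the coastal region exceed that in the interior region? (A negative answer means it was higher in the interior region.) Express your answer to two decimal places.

Labor's share = 1 − 0.26 = 0.74.
The coastal region: TFP = 2.6 − 0.754 + 1.258 = 3.104%.
The interior region: TFP = 6.3 − 2.782 − 0.592 = 2.926%.
Difference = 3.104 − (2.926) = 0.178 pp.

0.18 percentage points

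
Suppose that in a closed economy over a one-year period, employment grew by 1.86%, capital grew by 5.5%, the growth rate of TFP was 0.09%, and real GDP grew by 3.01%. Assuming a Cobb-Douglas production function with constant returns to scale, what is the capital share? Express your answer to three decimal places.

gY = gA + α·gK + (1−α)·gL, so gY − gA − gL = α(gK − gL).
3.01 − 0.09 − 1.86 = α × (5.5 − 1.86).
1.06 = 3.64 α, so α = 0.29121.

The capital share is 0.291.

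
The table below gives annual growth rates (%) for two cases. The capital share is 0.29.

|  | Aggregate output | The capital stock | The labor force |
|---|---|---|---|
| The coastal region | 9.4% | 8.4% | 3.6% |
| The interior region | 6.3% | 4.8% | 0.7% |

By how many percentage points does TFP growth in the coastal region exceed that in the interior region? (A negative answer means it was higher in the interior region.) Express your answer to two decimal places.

0.00 percentage points

Labor's share = 1 − 0.29 = 0.71.
The coastal region: TFP = 9.4 − 2.436 − 2.556 = 4.408%.
The interior region: TFP = 6.3 − 1.392 − 0.497 = 4.411%.
Difference = 4.408 − (4.411) = -0.003 pp.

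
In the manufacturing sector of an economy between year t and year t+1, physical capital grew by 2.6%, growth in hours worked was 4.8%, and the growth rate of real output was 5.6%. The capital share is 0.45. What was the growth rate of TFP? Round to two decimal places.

Labor's share = 1 − 0.45 = 0.55.
Physical capital: 0.45 × 2.6 = 1.17 pp.
Hours worked: 0.55 × 4.8 = 2.64 pp.
TFP growth = 5.6 − 3.81 = 1.79%.

1.79%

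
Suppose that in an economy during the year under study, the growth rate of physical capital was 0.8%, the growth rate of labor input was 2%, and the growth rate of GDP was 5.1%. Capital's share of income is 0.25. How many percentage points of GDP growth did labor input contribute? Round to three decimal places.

Labor's share = 1 − 0.25 = 0.75.
Contribution = share × growth = 0.75 × 2 = 1.5 pp.

1.500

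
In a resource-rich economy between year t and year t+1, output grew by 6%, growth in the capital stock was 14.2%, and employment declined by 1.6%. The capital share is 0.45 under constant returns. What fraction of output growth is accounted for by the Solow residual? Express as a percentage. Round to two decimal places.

Labor's share = 1 − 0.45 = 0.55.
The capital stock: 0.45 × 14.2 = 6.39 pp.
Employment: 0.55 × (-1.6) = -0.88 pp.
TFP growth = 6 − 5.51 = 0.49%.
TFP share of growth = 0.49 / 6 × 100 = 8.1667%.

8.17%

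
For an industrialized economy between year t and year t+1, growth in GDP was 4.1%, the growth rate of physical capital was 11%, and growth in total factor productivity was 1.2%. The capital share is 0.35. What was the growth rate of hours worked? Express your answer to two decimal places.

Labor's share = 1 − 0.35 = 0.65.
gY = gA + 0.35×11 + 0.65×g.
0.65×g = 4.1 − 1.2 − 3.85 = -0.95.
g = -0.95 / 0.65 = -1.4615%.

-1.46%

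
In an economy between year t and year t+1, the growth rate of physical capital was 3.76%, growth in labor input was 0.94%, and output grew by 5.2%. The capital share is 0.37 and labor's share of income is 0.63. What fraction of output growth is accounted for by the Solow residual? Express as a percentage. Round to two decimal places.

Labor's share = 1 − 0.37 = 0.63.
Physical capital: 0.37 × 3.76 = 1.3912 pp.
Labor input: 0.63 × 0.94 = 0.5922 pp.
TFP growth = 5.2 − 1.9834 = 3.2166%.
TFP share of growth = 3.2166 / 5.2 × 100 = 61.8577%.

61.86%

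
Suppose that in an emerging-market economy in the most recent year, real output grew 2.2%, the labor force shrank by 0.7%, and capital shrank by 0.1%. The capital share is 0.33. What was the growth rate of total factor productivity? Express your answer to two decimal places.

Labor's share = 1 − 0.33 = 0.67.
Capital: 0.33 × (-0.1) = -0.033 pp.
The labor force: 0.67 × (-0.7) = -0.469 pp.
TFP growth = 2.2 + 0.502 = 2.702%.

2.70%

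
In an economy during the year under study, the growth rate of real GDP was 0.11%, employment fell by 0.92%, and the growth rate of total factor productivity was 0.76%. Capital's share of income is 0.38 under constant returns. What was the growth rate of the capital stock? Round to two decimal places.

-0.21%

Labor's share = 1 − 0.38 = 0.62.
gY = gA + 0.62×(-0.92) + 0.38×g.
0.38×g = 0.11 − 0.76 + 0.5704 = -0.0796.
g = -0.0796 / 0.38 = -0.2095%.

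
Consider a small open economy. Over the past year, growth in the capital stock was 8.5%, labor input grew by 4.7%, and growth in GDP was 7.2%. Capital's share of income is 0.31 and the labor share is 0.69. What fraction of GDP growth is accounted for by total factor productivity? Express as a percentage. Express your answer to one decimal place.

Labor's share = 1 − 0.31 = 0.69.
The capital stock: 0.31 × 8.5 = 2.635 pp.
Labor input: 0.69 × 4.7 = 3.243 pp.
TFP growth = 7.2 − 5.878 = 1.322%.
TFP share of growth = 1.322 / 7.2 × 100 = 18.361%.

Total factor productivity accounted for 18.4% of growth.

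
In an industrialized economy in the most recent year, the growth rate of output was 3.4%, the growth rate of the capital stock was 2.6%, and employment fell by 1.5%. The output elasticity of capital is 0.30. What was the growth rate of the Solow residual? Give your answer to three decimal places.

Labor's share = 1 − 0.3 = 0.7.
The capital stock: 0.3 × 2.6 = 0.78 pp.
Employment: 0.7 × (-1.5) = -1.05 pp.
TFP growth = 3.4 + 0.27 = 3.67%.

The Solow residual grew 3.670%.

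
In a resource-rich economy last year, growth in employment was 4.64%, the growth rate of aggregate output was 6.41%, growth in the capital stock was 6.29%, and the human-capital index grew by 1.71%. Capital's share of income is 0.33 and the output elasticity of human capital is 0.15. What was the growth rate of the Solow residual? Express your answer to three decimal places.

Labor's share = 1 − 0.33 − 0.15 = 0.52.
The capital stock: 0.33 × 6.29 = 2.0757 pp.
The human-capital index: 0.15 × 1.71 = 0.2565 pp.
Employment: 0.52 × 4.64 = 2.4128 pp.
TFP growth = 6.41 − 4.745 = 1.665%.

1.665%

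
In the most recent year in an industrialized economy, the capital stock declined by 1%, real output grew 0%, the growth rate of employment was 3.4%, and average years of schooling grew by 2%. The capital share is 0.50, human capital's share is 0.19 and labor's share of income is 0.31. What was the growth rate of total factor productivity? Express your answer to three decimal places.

-0.934%

Labor's share = 1 − 0.5 − 0.19 = 0.31.
The capital stock: 0.5 × (-1) = -0.5 pp.
Average years of schooling: 0.19 × 2 = 0.38 pp.
Employment: 0.31 × 3.4 = 1.054 pp.
TFP growth = 0 − 0.934 = -0.934%.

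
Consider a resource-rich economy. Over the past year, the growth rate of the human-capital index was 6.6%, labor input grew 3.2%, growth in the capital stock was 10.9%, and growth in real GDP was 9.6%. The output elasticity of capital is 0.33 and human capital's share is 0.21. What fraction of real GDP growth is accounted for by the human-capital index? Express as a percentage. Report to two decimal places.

14.44%

The human-capital index contributed 0.21 × 6.6 = 1.386 pp.
Share of growth = 1.386 / 9.6 × 100 = 14.4375%.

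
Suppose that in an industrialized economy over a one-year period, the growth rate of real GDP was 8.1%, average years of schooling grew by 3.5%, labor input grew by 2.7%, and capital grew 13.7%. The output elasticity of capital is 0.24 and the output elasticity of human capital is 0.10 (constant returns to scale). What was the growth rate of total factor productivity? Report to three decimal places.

Labor's share = 1 − 0.24 − 0.1 = 0.66.
Capital: 0.24 × 13.7 = 3.288 pp.
Average years of schooling: 0.1 × 3.5 = 0.35 pp.
Labor input: 0.66 × 2.7 = 1.782 pp.
TFP growth = 8.1 − 5.42 = 2.68%.

2.680%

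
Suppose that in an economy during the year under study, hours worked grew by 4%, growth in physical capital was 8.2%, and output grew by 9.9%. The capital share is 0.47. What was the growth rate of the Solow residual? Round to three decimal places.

Labor's share = 1 − 0.47 = 0.53.
Physical capital: 0.47 × 8.2 = 3.854 pp.
Hours worked: 0.53 × 4 = 2.12 pp.
TFP growth = 9.9 − 5.974 = 3.926%.

The Solow residual growth was 3.926%.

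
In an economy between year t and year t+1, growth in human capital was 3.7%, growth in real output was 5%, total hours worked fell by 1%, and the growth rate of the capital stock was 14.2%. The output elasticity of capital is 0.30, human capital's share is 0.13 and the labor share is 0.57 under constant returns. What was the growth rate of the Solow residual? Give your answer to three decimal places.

0.829%

Labor's share = 1 − 0.3 − 0.13 = 0.57.
The capital stock: 0.3 × 14.2 = 4.26 pp.
Human capital: 0.13 × 3.7 = 0.481 pp.
Total hours worked: 0.57 × (-1) = -0.57 pp.
TFP growth = 5 − 4.171 = 0.829%.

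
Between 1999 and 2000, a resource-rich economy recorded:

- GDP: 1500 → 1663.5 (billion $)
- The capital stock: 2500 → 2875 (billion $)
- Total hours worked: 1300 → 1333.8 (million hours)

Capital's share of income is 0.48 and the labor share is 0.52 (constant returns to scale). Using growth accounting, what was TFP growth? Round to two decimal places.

GDP growth = (1663.5 − 1500) / 1500 = 10.9%.
The capital stock growth = (2875 − 2500) / 2500 = 15%.
Total hours worked growth = (1333.8 − 1300) / 1300 = 2.6%.
Labor's share = 1 − 0.48 = 0.52.
The capital stock: 0.48 × 15 = 7.2 pp.
Total hours worked: 0.52 × 2.6 = 1.352 pp.
TFP growth = 10.9 − 8.552 = 2.348%.

TFP growth was 2.35%.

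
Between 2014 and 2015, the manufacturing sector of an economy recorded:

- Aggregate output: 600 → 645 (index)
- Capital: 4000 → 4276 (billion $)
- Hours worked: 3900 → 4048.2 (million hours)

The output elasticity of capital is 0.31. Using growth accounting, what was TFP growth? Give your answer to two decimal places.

Aggregate output growth = (645 − 600) / 600 = 7.5%.
Capital growth = (4276 − 4000) / 4000 = 6.9%.
Hours worked growth = (4048.2 − 3900) / 3900 = 3.8%.
Labor's share = 1 − 0.31 = 0.69.
Capital: 0.31 × 6.9 = 2.139 pp.
Hours worked: 0.69 × 3.8 = 2.622 pp.
TFP growth = 7.5 − 4.761 = 2.739%.

2.74%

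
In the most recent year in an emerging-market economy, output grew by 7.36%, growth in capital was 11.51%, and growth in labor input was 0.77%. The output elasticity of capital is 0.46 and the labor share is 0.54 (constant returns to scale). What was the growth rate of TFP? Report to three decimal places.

Labor's share = 1 − 0.46 = 0.54.
Capital: 0.46 × 11.51 = 5.2946 pp.
Labor input: 0.54 × 0.77 = 0.4158 pp.
TFP growth = 7.36 − 5.7104 = 1.6496%.

1.650%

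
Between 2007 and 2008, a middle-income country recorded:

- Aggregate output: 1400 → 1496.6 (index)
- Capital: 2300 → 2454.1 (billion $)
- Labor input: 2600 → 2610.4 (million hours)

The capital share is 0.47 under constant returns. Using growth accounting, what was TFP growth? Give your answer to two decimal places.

TFP growth was 3.54%.

Aggregate output growth = (1496.6 − 1400) / 1400 = 6.9%.
Capital growth = (2454.1 − 2300) / 2300 = 6.7%.
Labor input growth = (2610.4 − 2600) / 2600 = 0.4%.
Labor's share = 1 − 0.47 = 0.53.
Capital: 0.47 × 6.7 = 3.149 pp.
Labor input: 0.53 × 0.4 = 0.212 pp.
TFP growth = 6.9 − 3.361 = 3.539%.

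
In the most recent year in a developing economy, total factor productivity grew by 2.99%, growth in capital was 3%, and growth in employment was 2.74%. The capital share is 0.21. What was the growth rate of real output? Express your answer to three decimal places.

5.785%

Labor's share = 1 − 0.21 = 0.79.
Capital: 0.21 × 3 = 0.63 pp.
Employment: 0.79 × 2.74 = 2.1646 pp.
Output growth = 2.99 + 2.7946 = 5.7846%.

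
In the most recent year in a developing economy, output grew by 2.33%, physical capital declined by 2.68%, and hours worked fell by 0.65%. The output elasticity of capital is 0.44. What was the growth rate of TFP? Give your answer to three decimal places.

3.873%

Labor's share = 1 − 0.44 = 0.56.
Physical capital: 0.44 × (-2.68) = -1.1792 pp.
Hours worked: 0.56 × (-0.65) = -0.364 pp.
TFP growth = 2.33 + 1.5432 = 3.8732%.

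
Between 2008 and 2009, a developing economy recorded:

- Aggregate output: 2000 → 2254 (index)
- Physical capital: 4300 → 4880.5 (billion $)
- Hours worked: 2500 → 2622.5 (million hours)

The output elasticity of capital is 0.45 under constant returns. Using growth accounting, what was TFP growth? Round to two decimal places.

TFP growth was 3.93%.

Aggregate output growth = (2254 − 2000) / 2000 = 12.7%.
Physical capital growth = (4880.5 − 4300) / 4300 = 13.5%.
Hours worked growth = (2622.5 − 2500) / 2500 = 4.9%.
Labor's share = 1 − 0.45 = 0.55.
Physical capital: 0.45 × 13.5 = 6.075 pp.
Hours worked: 0.55 × 4.9 = 2.695 pp.
TFP growth = 12.7 − 8.77 = 3.93%.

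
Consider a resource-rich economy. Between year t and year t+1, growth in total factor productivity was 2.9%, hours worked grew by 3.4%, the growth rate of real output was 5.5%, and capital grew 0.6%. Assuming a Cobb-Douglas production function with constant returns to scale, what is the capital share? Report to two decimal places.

gY = gA + α·gK + (1−α)·gL, so gY − gA − gL = α(gK − gL).
5.5 − 2.9 − 3.4 = α × (0.6 − 3.4).
-0.8 = -2.8 α, so α = 0.2857.

α = 0.29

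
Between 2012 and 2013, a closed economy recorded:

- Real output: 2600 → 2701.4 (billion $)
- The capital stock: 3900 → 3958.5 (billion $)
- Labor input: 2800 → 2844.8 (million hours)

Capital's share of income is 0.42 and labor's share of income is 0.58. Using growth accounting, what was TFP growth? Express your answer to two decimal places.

Real output growth = (2701.4 − 2600) / 2600 = 3.9%.
The capital stock growth = (3958.5 − 3900) / 3900 = 1.5%.
Labor input growth = (2844.8 − 2800) / 2800 = 1.6%.
Labor's share = 1 − 0.42 = 0.58.
The capital stock: 0.42 × 1.5 = 0.63 pp.
Labor input: 0.58 × 1.6 = 0.928 pp.
TFP growth = 3.9 − 1.558 = 2.342%.

2.34%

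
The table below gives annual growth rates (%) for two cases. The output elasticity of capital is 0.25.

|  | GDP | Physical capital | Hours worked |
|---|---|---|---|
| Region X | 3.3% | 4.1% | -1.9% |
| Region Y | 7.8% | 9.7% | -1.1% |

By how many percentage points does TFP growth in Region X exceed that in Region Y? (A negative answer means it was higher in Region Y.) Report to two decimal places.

Labor's share = 1 − 0.25 = 0.75.
Region X: TFP = 3.3 − 1.025 + 1.425 = 3.7%.
Region Y: TFP = 7.8 − 2.425 + 0.825 = 6.2%.
Difference = 3.7 − (6.2) = -2.5 pp.

-2.50 percentage points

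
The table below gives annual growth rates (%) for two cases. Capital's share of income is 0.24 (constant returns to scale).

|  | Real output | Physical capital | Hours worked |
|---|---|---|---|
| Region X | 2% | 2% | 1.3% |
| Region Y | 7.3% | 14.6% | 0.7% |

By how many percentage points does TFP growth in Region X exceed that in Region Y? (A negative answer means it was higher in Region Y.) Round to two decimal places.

Labor's share = 1 − 0.24 = 0.76.
Region X: TFP = 2 − 0.48 − 0.988 = 0.532%.
Region Y: TFP = 7.3 − 3.504 − 0.532 = 3.264%.
Difference = 0.532 − (3.264) = -2.732 pp.

-2.73 percentage points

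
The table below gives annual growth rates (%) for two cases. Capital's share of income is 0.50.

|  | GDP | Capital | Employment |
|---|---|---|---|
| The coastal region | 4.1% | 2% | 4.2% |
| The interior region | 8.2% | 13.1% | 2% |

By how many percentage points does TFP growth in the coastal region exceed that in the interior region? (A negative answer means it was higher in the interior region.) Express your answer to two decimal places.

0.35 percentage points

Labor's share = 1 − 0.5 = 0.5.
The coastal region: TFP = 4.1 − 1 − 2.1 = 1%.
The interior region: TFP = 8.2 − 6.55 − 1 = 0.65%.
Difference = 1 − (0.65) = 0.35 pp.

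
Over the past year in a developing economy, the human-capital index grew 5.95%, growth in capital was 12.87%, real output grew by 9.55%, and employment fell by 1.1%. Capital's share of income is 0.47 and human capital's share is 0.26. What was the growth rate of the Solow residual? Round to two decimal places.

2.25%

Labor's share = 1 − 0.47 − 0.26 = 0.27.
Capital: 0.47 × 12.87 = 6.0489 pp.
The human-capital index: 0.26 × 5.95 = 1.547 pp.
Employment: 0.27 × (-1.1) = -0.297 pp.
TFP growth = 9.55 − 7.2989 = 2.2511%.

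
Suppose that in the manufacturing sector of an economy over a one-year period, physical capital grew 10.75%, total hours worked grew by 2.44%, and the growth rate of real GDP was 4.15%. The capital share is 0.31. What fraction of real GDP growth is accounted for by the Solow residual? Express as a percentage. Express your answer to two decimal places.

Labor's share = 1 − 0.31 = 0.69.
Physical capital: 0.31 × 10.75 = 3.3325 pp.
Total hours worked: 0.69 × 2.44 = 1.6836 pp.
TFP growth = 4.15 − 5.0161 = -0.8661%.
TFP share of growth = -0.8661 / 4.15 × 100 = -20.8699%.

The Solow residual accounted for -20.87% of growth.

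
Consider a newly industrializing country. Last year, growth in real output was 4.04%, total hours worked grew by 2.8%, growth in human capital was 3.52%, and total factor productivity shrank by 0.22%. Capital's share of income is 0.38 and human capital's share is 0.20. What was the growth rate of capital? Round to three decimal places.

6.263%

Labor's share = 1 − 0.38 − 0.2 = 0.42.
gY = gA + 0.2×3.52 + 0.42×2.8 + 0.38×g.
0.38×g = 4.04 + 0.22 − 1.88 = 2.38.
g = 2.38 / 0.38 = 6.26316%.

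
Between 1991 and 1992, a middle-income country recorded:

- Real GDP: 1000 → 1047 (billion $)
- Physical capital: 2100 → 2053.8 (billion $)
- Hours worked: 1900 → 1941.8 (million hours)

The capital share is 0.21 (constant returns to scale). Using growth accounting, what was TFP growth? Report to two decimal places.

Real GDP growth = (1047 − 1000) / 1000 = 4.7%.
Physical capital growth = (2053.8 − 2100) / 2100 = -2.2%.
Hours worked growth = (1941.8 − 1900) / 1900 = 2.2%.
Labor's share = 1 − 0.21 = 0.79.
Physical capital: 0.21 × (-2.2) = -0.462 pp.
Hours worked: 0.79 × 2.2 = 1.738 pp.
TFP growth = 4.7 − 1.276 = 3.424%.

3.42%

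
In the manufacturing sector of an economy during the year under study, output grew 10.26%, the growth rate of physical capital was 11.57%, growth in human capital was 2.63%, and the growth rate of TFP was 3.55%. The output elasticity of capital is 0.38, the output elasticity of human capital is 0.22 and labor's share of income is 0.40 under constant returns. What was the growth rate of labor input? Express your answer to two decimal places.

Labor's share = 1 − 0.38 − 0.22 = 0.4.
gY = gA + 0.38×11.57 + 0.22×2.63 + 0.4×g.
0.4×g = 10.26 − 3.55 − 4.9752 = 1.7348.
g = 1.7348 / 0.4 = 4.337%.

Labor input growth was 4.34%.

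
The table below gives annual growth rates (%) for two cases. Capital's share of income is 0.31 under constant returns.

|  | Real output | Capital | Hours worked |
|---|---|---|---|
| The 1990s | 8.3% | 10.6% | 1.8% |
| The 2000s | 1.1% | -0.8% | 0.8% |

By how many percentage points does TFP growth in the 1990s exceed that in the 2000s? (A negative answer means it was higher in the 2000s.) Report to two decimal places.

2.98 percentage points

Labor's share = 1 − 0.31 = 0.69.
The 1990s: TFP = 8.3 − 3.286 − 1.242 = 3.772%.
The 2000s: TFP = 1.1 + 0.248 − 0.552 = 0.796%.
Difference = 3.772 − (0.796) = 2.976 pp.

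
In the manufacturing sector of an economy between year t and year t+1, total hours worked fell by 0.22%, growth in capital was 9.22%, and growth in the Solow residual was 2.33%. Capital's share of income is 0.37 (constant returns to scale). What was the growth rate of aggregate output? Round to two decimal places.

5.60%

Labor's share = 1 − 0.37 = 0.63.
Capital: 0.37 × 9.22 = 3.4114 pp.
Total hours worked: 0.63 × (-0.22) = -0.1386 pp.
Output growth = 2.33 + 3.2728 = 5.6028%.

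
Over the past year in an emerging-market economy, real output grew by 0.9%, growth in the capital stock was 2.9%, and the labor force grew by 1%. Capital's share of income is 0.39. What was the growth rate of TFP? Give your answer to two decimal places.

Labor's share = 1 − 0.39 = 0.61.
The capital stock: 0.39 × 2.9 = 1.131 pp.
The labor force: 0.61 × 1 = 0.61 pp.
TFP growth = 0.9 − 1.741 = -0.841%.

-0.84%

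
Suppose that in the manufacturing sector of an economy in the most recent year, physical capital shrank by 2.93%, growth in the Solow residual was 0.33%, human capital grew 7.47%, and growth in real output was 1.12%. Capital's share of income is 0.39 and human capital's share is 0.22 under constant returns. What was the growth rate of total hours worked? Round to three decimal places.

Labor's share = 1 − 0.39 − 0.22 = 0.39.
gY = gA + 0.39×(-2.93) + 0.22×7.47 + 0.39×g.
0.39×g = 1.12 − 0.33 − 0.5007 = 0.2893.
g = 0.2893 / 0.39 = 0.74179%.

Total hours worked grew 0.742%.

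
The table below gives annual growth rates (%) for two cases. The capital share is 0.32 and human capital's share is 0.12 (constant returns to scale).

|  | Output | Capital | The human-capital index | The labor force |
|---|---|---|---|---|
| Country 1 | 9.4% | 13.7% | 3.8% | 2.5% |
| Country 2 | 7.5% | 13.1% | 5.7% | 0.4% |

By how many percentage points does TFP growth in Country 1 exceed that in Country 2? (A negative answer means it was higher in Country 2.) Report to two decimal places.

Labor's share = 1 − 0.32 − 0.12 = 0.56.
Country 1: TFP = 9.4 − 4.384 − 0.456 − 1.4 = 3.16%.
Country 2: TFP = 7.5 − 4.192 − 0.684 − 0.224 = 2.4%.
Difference = 3.16 − (2.4) = 0.76 pp.

0.76 percentage points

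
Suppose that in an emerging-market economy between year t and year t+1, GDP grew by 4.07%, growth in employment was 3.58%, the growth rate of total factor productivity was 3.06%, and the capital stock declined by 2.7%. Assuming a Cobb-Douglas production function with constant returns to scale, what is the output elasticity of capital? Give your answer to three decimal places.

0.409

gY = gA + α·gK + (1−α)·gL, so gY − gA − gL = α(gK − gL).
4.07 − 3.06 − 3.58 = α × (-2.7 − 3.58).
-2.57 = -6.28 α, so α = 0.40924.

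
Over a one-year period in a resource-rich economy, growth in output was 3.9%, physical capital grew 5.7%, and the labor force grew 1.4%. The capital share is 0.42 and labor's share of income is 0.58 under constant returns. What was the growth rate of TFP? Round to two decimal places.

TFP grew 0.69%.

Labor's share = 1 − 0.42 = 0.58.
Physical capital: 0.42 × 5.7 = 2.394 pp.
The labor force: 0.58 × 1.4 = 0.812 pp.
TFP growth = 3.9 − 3.206 = 0.694%.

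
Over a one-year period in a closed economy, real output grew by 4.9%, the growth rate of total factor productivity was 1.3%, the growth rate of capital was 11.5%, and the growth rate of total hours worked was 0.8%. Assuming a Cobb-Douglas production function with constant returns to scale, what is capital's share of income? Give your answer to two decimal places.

gY = gA + α·gK + (1−α)·gL, so gY − gA − gL = α(gK − gL).
4.9 − 1.3 − 0.8 = α × (11.5 − 0.8).
2.8 = 10.7 α, so α = 0.2617.

Capital's share of income is 0.26.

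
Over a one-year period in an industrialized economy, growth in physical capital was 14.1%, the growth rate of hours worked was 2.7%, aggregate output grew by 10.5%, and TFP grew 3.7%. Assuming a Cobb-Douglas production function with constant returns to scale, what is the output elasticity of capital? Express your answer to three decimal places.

gY = gA + α·gK + (1−α)·gL, so gY − gA − gL = α(gK − gL).
10.5 − 3.7 − 2.7 = α × (14.1 − 2.7).
4.1 = 11.4 α, so α = 0.35965.

0.360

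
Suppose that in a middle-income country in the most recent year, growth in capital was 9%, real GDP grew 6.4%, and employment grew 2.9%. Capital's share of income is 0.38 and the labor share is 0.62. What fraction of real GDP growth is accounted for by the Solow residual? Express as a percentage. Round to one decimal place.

The Solow residual accounted for 18.5% of growth.

Labor's share = 1 − 0.38 = 0.62.
Capital: 0.38 × 9 = 3.42 pp.
Employment: 0.62 × 2.9 = 1.798 pp.
TFP growth = 6.4 − 5.218 = 1.182%.
TFP share of growth = 1.182 / 6.4 × 100 = 18.469%.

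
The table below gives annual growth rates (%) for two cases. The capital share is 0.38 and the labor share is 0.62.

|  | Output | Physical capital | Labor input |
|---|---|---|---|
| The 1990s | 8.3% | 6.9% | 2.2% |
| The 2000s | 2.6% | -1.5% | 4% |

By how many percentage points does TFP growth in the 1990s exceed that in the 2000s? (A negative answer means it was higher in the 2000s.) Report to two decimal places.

3.62 percentage points

Labor's share = 1 − 0.38 = 0.62.
The 1990s: TFP = 8.3 − 2.622 − 1.364 = 4.314%.
The 2000s: TFP = 2.6 + 0.57 − 2.48 = 0.69%.
Difference = 4.314 − (0.69) = 3.624 pp.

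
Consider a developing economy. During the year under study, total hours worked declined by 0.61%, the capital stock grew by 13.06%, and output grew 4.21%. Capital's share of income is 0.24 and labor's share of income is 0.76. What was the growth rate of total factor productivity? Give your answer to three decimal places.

1.539%

Labor's share = 1 − 0.24 = 0.76.
The capital stock: 0.24 × 13.06 = 3.1344 pp.
Total hours worked: 0.76 × (-0.61) = -0.4636 pp.
TFP growth = 4.21 − 2.6708 = 1.5392%.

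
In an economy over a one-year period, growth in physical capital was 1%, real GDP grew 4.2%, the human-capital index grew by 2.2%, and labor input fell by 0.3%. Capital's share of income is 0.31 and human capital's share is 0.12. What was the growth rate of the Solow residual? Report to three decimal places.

Labor's share = 1 − 0.31 − 0.12 = 0.57.
Physical capital: 0.31 × 1 = 0.31 pp.
The human-capital index: 0.12 × 2.2 = 0.264 pp.
Labor input: 0.57 × (-0.3) = -0.171 pp.
TFP growth = 4.2 − 0.403 = 3.797%.

3.797%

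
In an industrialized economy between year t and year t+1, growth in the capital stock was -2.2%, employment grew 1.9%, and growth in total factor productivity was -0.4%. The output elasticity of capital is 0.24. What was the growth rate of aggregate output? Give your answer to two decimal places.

0.52%

Labor's share = 1 − 0.24 = 0.76.
The capital stock: 0.24 × (-2.2) = -0.528 pp.
Employment: 0.76 × 1.9 = 1.444 pp.
Output growth = -0.4 + 0.916 = 0.516%.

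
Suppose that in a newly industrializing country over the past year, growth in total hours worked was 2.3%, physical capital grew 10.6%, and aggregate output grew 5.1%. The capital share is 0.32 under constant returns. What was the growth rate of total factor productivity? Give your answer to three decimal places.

Labor's share = 1 − 0.32 = 0.68.
Physical capital: 0.32 × 10.6 = 3.392 pp.
Total hours worked: 0.68 × 2.3 = 1.564 pp.
TFP growth = 5.1 − 4.956 = 0.144%.

0.144%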